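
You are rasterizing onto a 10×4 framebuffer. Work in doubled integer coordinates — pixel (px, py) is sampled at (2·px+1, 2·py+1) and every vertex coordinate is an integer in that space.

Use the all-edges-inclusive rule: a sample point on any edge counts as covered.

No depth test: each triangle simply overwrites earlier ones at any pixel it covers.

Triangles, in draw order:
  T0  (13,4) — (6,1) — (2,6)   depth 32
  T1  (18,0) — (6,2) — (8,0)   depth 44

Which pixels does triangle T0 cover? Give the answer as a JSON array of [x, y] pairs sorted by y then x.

T0:
  2·area = 47  (B↔C swapped to make it positive)
  edge (13, 4)→(2, 6): d=(-11,2) inclusive
  edge (2, 6)→(6, 1): d=(4,-5) inclusive
  edge (6, 1)→(13, 4): d=(7,3) inclusive
    (2,1)@(5, 3): e=[27,3,17] → #
    (3,1)@(7, 3): e=[23,13,11] → #
    (4,1)@(9, 3): e=[19,23,5] → #
    (5,1)@(11, 3): e=[15,33,-1] → ·
    (1,2)@(3, 5): e=[9,1,37] → #
    (4,2)@(9, 5): e=[-3,31,19] → ·
    (1,3)@(3, 7): e=[-13,9,51] → ·
    (2,3)@(5, 7): e=[-17,19,45] → ·
    (3,3)@(7, 7): e=[-21,29,39] → ·
  covered (6 px):
    · · · · · · · · · ·
    · · # # # · · · · ·
    · # # # · · · · · ·
    · · · · · · · · · ·
T1:
  2·area = 20
  edge (18, 0)→(6, 2): d=(-12,2) inclusive
  edge (6, 2)→(8, 0): d=(2,-2) inclusive
  edge (8, 0)→(18, 0): d=(10,0) inclusive
    (3,0)@(7, 1): e=[10,0,10] → #  [on edge]
    (4,0)@(9, 1): e=[6,4,10] → #
    (5,0)@(11, 1): e=[2,8,10] → #
    (6,0)@(13, 1): e=[-2,12,10] → ·
    (2,1)@(5, 3): e=[-10,0,30] → ·  [on edge]
    (3,1)@(7, 3): e=[-14,4,30] → ·
    (4,1)@(9, 3): e=[-18,8,30] → ·
    (5,1)@(11, 3): e=[-22,12,30] → ·
    (1,2)@(3, 5): e=[-30,0,50] → ·  [on edge]
    (0,3)@(1, 7): e=[-50,0,70] → ·  [on edge]
  covered (3 px):
    · · · # # # · · · ·
    · · · · · · · · · ·
    · · · · · · · · · ·
    · · · · · · · · · ·

Result: [[2,1],[3,1],[4,1],[1,2],[2,2],[3,2]]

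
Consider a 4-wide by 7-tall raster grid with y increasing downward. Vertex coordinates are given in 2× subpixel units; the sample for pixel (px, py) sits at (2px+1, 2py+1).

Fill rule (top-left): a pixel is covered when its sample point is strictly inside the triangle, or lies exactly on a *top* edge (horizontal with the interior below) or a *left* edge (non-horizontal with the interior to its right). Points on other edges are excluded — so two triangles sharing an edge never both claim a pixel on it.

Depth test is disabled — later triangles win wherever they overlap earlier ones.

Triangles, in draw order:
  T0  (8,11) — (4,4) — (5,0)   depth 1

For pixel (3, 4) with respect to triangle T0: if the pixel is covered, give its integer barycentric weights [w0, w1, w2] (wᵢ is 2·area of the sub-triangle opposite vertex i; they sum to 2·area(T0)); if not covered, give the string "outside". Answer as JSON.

T0:
  2·area = 23
  edge (8, 11)→(4, 4): d=(-4,-7) top-left  bias=+0
  edge (4, 4)→(5, 0): d=(1,-4) top-left  bias=+0
  edge (5, 0)→(8, 11): d=(3,11) right/bottom  bias=-1
    (2,0)@(5, 1): e=[19,1,3] → #
    (3,0)@(7, 1): e=[33,9,-19] → ·
    (2,1)@(5, 3): e=[11,3,9] → #
    (3,1)@(7, 3): e=[25,11,-13] → ·
    (2,2)@(5, 5): e=[3,5,15] → #
    (3,2)@(7, 5): e=[17,13,-7] → ·
    (2,3)@(5, 7): e=[-5,7,21] → ·
    (3,4)@(7, 9): e=[1,17,5] → #
    (3,5)@(7, 11): e=[-7,19,11] → ·
  covered (4 px):
    · · # ·
    · · # ·
    · · # ·
    · · · ·
    · · · #
    · · · ·
    · · · ·

Answer: [17,5,1]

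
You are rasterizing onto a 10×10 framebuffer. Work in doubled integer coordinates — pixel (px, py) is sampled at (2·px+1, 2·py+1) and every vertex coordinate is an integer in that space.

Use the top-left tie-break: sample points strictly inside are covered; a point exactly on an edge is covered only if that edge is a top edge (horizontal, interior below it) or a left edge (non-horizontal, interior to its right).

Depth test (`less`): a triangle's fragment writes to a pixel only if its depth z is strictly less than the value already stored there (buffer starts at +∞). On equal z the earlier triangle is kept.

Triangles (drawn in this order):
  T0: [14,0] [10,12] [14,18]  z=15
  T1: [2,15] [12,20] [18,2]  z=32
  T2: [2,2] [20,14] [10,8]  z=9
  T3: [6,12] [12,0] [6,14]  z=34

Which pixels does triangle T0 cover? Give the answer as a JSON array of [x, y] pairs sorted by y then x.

T0:
  2·area = 72  (B↔C swapped to make it positive)
  edge (14, 0)→(14, 18): d=(0,18) right/bottom  bias=-1
  edge (14, 18)→(10, 12): d=(-4,-6) top-left  bias=+0
  edge (10, 12)→(14, 0): d=(4,-12) top-left  bias=+0
    (6,1)@(13, 3): e=[18,54,0] → █  [on edge]
    (7,1)@(15, 3): e=[-18,66,24] → ·
    (6,2)@(13, 5): e=[18,46,8] → █
    (7,2)@(15, 5): e=[-18,58,32] → ·
    (6,3)@(13, 7): e=[18,38,16] → █
    (7,3)@(15, 7): e=[-18,50,40] → ·
    (5,4)@(11, 9): e=[54,18,0] → █  [on edge]
    (7,4)@(15, 9): e=[-18,42,48] → ·
    (5,5)@(11, 11): e=[54,10,8] → █
    (7,5)@(15, 11): e=[-18,34,56] → ·
    (5,6)@(11, 13): e=[54,2,16] → █
    (7,6)@(15, 13): e=[-18,26,64] → ·
    (4,7)@(9, 15): e=[90,-18,0] → ·  [on edge]
  covered (10 px):
    · · · · · · · · · ·
    · · · · · · █ · · ·
    · · · · · · █ · · ·
    · · · · · · █ · · ·
    · · · · · █ █ · · ·
    · · · · · █ █ · · ·
    · · · · · █ █ · · ·
    · · · · · · █ · · ·
    · · · · · · · · · ·
    · · · · · · · · · ·
T1:
  2·area = 210  (B↔C swapped to make it positive)
  edge (2, 15)→(18, 2): d=(16,-13) top-left  bias=+0
  edge (18, 2)→(12, 20): d=(-6,18) right/bottom  bias=-1
  edge (12, 20)→(2, 15): d=(-10,-5) top-left  bias=+0
    (8,1)@(17, 3): e=[3,12,195] → █
    (9,1)@(19, 3): e=[29,-24,205] → ·
    (7,2)@(15, 5): e=[9,36,165] → █
    (8,2)@(17, 5): e=[35,0,175] → ·  [on edge]
    (6,3)@(13, 7): e=[15,60,135] → █
    (8,3)@(17, 7): e=[67,-12,155] → ·
    (5,4)@(11, 9): e=[21,84,105] → █
    (8,4)@(17, 9): e=[99,-24,135] → ·
    (3,5)@(7, 11): e=[1,144,65] → █
    (4,5)@(9, 11): e=[27,108,75] → █
    (7,5)@(15, 11): e=[105,0,105] → ·  [on edge]
    (2,6)@(5, 13): e=[7,168,35] → █
    (6,8)@(13, 17): e=[175,0,35] → ·  [on edge]
  covered (26 px):
    · · · · · · · · · ·
    · · · · · · · · █ ·
    · · · · · · · █ · ·
    · · · · · · █ █ · ·
    · · · · · █ █ █ · ·
    · · · █ █ █ █ · · ·
    · · █ █ █ █ █ · · ·
    · █ █ █ █ █ █ · · ·
    · · · █ █ █ · · · ·
    · · · · · █ · · · ·
T2:
  2·area = 12
  edge (2, 2)→(20, 14): d=(18,12) right/bottom  bias=-1
  edge (20, 14)→(10, 8): d=(-10,-6) top-left  bias=+0
  edge (10, 8)→(2, 2): d=(-8,-6) top-left  bias=+0
    (2,2)@(5, 5): e=[18,0,-6] → ·  [on edge]
    (4,3)@(9, 7): e=[6,4,2] → █
    (5,3)@(11, 7): e=[-18,16,14] → ·
    (4,4)@(9, 9): e=[42,-16,-14] → ·
    (7,5)@(15, 11): e=[6,0,6] → █  [on edge]
    (8,5)@(17, 11): e=[-18,12,18] → ·
    (7,6)@(15, 13): e=[42,-20,-10] → ·
  covered (2 px):
    · · · · · · · · · ·
    · · · · · · · · · ·
    · · · · · · · · · ·
    · · · · █ · · · · ·
    · · · · · · · · · ·
    · · · · · · · █ · ·
    · · · · · · · · · ·
    · · · · · · · · · ·
    · · · · · · · · · ·
    · · · · · · · · · ·
T3:
  2·area = 12
  edge (6, 12)→(12, 0): d=(6,-12) top-left  bias=+0
  edge (12, 0)→(6, 14): d=(-6,14) right/bottom  bias=-1
  edge (6, 14)→(6, 12): d=(0,-2) top-left  bias=+0
    (4,3)@(9, 7): e=[6,0,6] → ·  [on edge]
    (3,5)@(7, 11): e=[6,4,2] → █
    (4,5)@(9, 11): e=[30,-24,6] → ·
    (3,6)@(7, 13): e=[18,-8,2] → ·
  covered (1 px):
    · · · · · · · · · ·
    · · · · · · · · · ·
    · · · · · · · · · ·
    · · · · · · · · · ·
    · · · · · · · · · ·
    · · · █ · · · · · ·
    · · · · · · · · · ·
    · · · · · · · · · ·
    · · · · · · · · · ·
    · · · · · · · · · ·

Result: [[6,1],[6,2],[6,3],[5,4],[6,4],[5,5],[6,5],[5,6],[6,6],[6,7]]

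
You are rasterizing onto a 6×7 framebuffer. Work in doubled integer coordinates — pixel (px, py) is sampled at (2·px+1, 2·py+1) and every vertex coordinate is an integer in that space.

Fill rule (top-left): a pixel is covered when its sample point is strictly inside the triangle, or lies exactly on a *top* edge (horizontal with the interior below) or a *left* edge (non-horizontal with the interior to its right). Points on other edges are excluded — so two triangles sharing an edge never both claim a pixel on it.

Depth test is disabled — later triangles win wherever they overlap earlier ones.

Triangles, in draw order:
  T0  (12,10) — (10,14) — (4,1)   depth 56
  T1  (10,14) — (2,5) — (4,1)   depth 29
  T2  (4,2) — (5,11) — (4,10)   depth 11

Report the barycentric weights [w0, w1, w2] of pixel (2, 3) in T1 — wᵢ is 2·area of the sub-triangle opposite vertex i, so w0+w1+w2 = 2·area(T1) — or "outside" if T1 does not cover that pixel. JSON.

T0:
  2·area = 50
  edge (12, 10)→(10, 14): d=(-2,4) right/bottom  bias=-1
  edge (10, 14)→(4, 1): d=(-6,-13) top-left  bias=+0
  edge (4, 1)→(12, 10): d=(8,9) right/bottom  bias=-1
    (2,1)@(5, 3): e=[42,1,7] → X
    (3,1)@(7, 3): e=[34,27,-11] → .
    (2,2)@(5, 5): e=[38,-11,23] → .
    (3,2)@(7, 5): e=[30,15,5] → X
    (4,2)@(9, 5): e=[22,41,-13] → .
    (3,3)@(7, 7): e=[26,3,21] → X
    (4,3)@(9, 7): e=[18,29,3] → X
    (5,3)@(11, 7): e=[10,55,-15] → .
    (3,4)@(7, 9): e=[22,-9,37] → .
    (4,4)@(9, 9): e=[14,17,19] → X
    (5,4)@(11, 9): e=[6,43,1] → X
    (4,5)@(9, 11): e=[10,5,35] → X
  covered (8 px):
    . . . . . .
    . . X . . .
    . . . X . .
    . . . X X .
    . . . . X X
    . . . . X X
    . . . . . .
T1:
  2·area = 50
  edge (10, 14)→(2, 5): d=(-8,-9) top-left  bias=+0
  edge (2, 5)→(4, 1): d=(2,-4) top-left  bias=+0
  edge (4, 1)→(10, 14): d=(6,13) right/bottom  bias=-1
    (1,1)@(3, 3): e=[25,0,25] → X  [on edge]
    (2,1)@(5, 3): e=[43,8,-1] → .
    (1,2)@(3, 5): e=[9,4,37] → X
    (2,2)@(5, 5): e=[27,12,11] → X
    (3,2)@(7, 5): e=[45,20,-15] → .
    (0,3)@(1, 7): e=[-25,0,75] → .  [on edge]
    (1,3)@(3, 7): e=[-7,8,49] → .
    (2,3)@(5, 7): e=[11,16,23] → X
    (3,3)@(7, 7): e=[29,24,-3] → .
    (2,4)@(5, 9): e=[-5,20,35] → .
    (3,4)@(7, 9): e=[13,28,9] → X
    (4,4)@(9, 9): e=[31,36,-17] → .
  covered (5 px):
    . . . . . .
    . X . . . .
    . X X . . .
    . . X . . .
    . . . X . .
    . . . . . .
    . . . . . .
T2:
  2·area = 8
  edge (4, 2)→(5, 11): d=(1,9) right/bottom  bias=-1
  edge (5, 11)→(4, 10): d=(-1,-1) top-left  bias=+0
  edge (4, 10)→(4, 2): d=(0,-8) top-left  bias=+0
    (0,3)@(1, 7): e=[32,0,-24] → .  [on edge]
    (1,4)@(3, 9): e=[16,0,-8] → .  [on edge]
    (2,5)@(5, 11): e=[0,0,8] → .  [on edge]
    (3,6)@(7, 13): e=[-16,0,24] → .  [on edge]
  covered (0 px):
    . . . . . .
    . . . . . .
    . . . . . .
    . . . . . .
    . . . . . .
    . . . . . .
    . . . . . .

Answer: [16,23,11]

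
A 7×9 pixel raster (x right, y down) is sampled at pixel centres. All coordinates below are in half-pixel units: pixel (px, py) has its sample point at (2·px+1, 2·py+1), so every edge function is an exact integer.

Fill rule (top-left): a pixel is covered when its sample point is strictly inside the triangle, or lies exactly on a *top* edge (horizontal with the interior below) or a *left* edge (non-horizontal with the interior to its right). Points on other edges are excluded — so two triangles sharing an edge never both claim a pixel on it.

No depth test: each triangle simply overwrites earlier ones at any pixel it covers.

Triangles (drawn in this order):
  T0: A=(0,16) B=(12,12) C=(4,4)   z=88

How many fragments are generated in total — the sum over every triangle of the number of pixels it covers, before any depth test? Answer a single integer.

T0:
  2·area = 128  (B↔C swapped to make it positive)
  edge (0, 16)→(4, 4): d=(4,-12) top-left  bias=+0
  edge (4, 4)→(12, 12): d=(8,8) right/bottom  bias=-1
  edge (12, 12)→(0, 16): d=(-12,4) right/bottom  bias=-1
    (0,0)@(1, 1): e=[-48,0,176] → ·  [on edge]
    (2,0)@(5, 1): e=[0,-32,160] → ·  [on edge]
    (1,1)@(3, 3): e=[-16,0,144] → ·  [on edge]
    (2,2)@(5, 5): e=[16,0,112] → ·  [on edge]
    (1,3)@(3, 7): e=[0,32,96] → █  [on edge]
    (2,3)@(5, 7): e=[24,16,88] → █
    (3,3)@(7, 7): e=[48,0,80] → ·  [on edge]
    (1,4)@(3, 9): e=[8,48,72] → █
    (3,4)@(7, 9): e=[56,16,56] → █
    (4,4)@(9, 9): e=[80,0,48] → ·  [on edge]
    (1,5)@(3, 11): e=[16,64,48] → █
    (4,5)@(9, 11): e=[88,16,24] → █
    (5,5)@(11, 11): e=[112,0,16] → ·  [on edge]
    (0,6)@(1, 13): e=[0,96,32] → █  [on edge]
    (4,6)@(9, 13): e=[96,32,0] → ·  [on edge]
    (6,6)@(13, 13): e=[144,0,-16] → ·  [on edge]
    (1,7)@(3, 15): e=[32,96,0] → ·  [on edge]
  covered (14 px):
    · · · · · · ·
    · · · · · · ·
    · · · · · · ·
    · █ █ · · · ·
    · █ █ █ · · ·
    · █ █ █ █ · ·
    █ █ █ █ · · ·
    █ · · · · · ·
    · · · · · · ·

Answer: 14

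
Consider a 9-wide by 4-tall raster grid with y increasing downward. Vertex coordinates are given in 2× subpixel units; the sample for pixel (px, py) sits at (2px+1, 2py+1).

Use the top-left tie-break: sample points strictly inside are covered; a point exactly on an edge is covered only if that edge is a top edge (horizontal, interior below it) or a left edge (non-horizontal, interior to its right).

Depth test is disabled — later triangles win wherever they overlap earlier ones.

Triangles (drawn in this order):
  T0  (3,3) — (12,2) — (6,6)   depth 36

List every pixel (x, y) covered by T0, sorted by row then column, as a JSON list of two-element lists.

T0:
  2·area = 30
  edge (3, 3)→(12, 2): d=(9,-1) top-left  bias=+0
  edge (12, 2)→(6, 6): d=(-6,4) right/bottom  bias=-1
  edge (6, 6)→(3, 3): d=(-3,-3) top-left  bias=+0
    (0,0)@(1, 1): e=[-20,50,0] → .  [on edge]
    (1,1)@(3, 3): e=[0,30,0] → X  [on edge]
    (2,1)@(5, 3): e=[2,22,6] → X
    (3,1)@(7, 3): e=[4,14,12] → X
    (4,1)@(9, 3): e=[6,6,18] → X
    (5,1)@(11, 3): e=[8,-2,24] → .
    (1,2)@(3, 5): e=[18,18,-6] → .
    (2,2)@(5, 5): e=[20,10,0] → X  [on edge]
    (4,2)@(9, 5): e=[24,-6,12] → .
    (2,3)@(5, 7): e=[38,-2,-6] → .
    (3,3)@(7, 7): e=[40,-10,0] → .  [on edge]
  covered (6 px):
    . . . . . . . . .
    . X X X X . . . .
    . . X X . . . . .
    . . . . . . . . .

Answer: [[1,1],[2,1],[3,1],[4,1],[2,2],[3,2]]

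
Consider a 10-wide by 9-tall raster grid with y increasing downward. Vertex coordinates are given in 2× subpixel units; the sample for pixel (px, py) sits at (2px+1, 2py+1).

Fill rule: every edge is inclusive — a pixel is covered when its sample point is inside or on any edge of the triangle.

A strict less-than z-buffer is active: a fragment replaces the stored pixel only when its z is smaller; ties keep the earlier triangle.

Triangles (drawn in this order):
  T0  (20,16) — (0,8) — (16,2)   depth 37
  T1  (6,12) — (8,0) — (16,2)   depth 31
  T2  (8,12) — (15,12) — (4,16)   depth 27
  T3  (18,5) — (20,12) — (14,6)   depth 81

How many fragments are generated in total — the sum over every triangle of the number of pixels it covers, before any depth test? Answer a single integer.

T0:
  2·area = 248
  edge (20, 16)→(0, 8): d=(-20,-8) inclusive
  edge (0, 8)→(16, 2): d=(16,-6) inclusive
  edge (16, 2)→(20, 16): d=(4,14) inclusive
    (7,1)@(15, 3): e=[220,10,18] → █
    (8,1)@(17, 3): e=[236,22,-10] → ·
    (4,2)@(9, 5): e=[132,6,110] → █
    (5,2)@(11, 5): e=[148,18,82] → █
    (6,2)@(13, 5): e=[164,30,54] → █
    (8,2)@(17, 5): e=[196,54,-2] → ·
    (1,3)@(3, 7): e=[44,2,202] → █
    (2,3)@(5, 7): e=[60,14,174] → █
    (3,3)@(7, 7): e=[76,26,146] → █
    (8,3)@(17, 7): e=[156,86,6] → █
    (9,3)@(19, 7): e=[172,98,-22] → ·
    (1,4)@(3, 9): e=[4,34,210] → █
  covered (31 px):
    · · · · · · · · · ·
    · · · · · · · █ · ·
    · · · · █ █ █ █ · ·
    · █ █ █ █ █ █ █ █ ·
    · █ █ █ █ █ █ █ █ ·
    · · · · █ █ █ █ █ ·
    · · · · · · █ █ █ █
    · · · · · · · · · █
    · · · · · · · · · ·
T1:
  2·area = 100
  edge (6, 12)→(8, 0): d=(2,-12) inclusive
  edge (8, 0)→(16, 2): d=(8,2) inclusive
  edge (16, 2)→(6, 12): d=(-10,10) inclusive
    (4,0)@(9, 1): e=[14,6,80] → █
    (5,0)@(11, 1): e=[38,2,60] → █
    (6,0)@(13, 1): e=[62,-2,40] → ·
    (8,0)@(17, 1): e=[110,-10,0] → ·  [on edge]
    (4,1)@(9, 3): e=[18,22,60] → █
    (6,1)@(13, 3): e=[66,14,20] → █
    (7,1)@(15, 3): e=[90,10,0] → █  [on edge]
    (8,1)@(17, 3): e=[114,6,-20] → ·
    (4,2)@(9, 5): e=[22,38,40] → █
    (6,2)@(13, 5): e=[70,30,0] → █  [on edge]
    (7,2)@(15, 5): e=[94,26,-20] → ·
    (3,3)@(7, 7): e=[2,58,40] → █
    (5,3)@(11, 7): e=[50,50,0] → █  [on edge]
    (4,4)@(9, 9): e=[30,70,0] → █  [on edge]
    (3,5)@(7, 11): e=[10,90,0] → █  [on edge]
    (2,6)@(5, 13): e=[-10,110,0] → ·  [on edge]
    (1,7)@(3, 15): e=[-30,130,0] → ·  [on edge]
    (0,8)@(1, 17): e=[-50,150,0] → ·  [on edge]
  covered (15 px):
    · · · · █ █ · · · ·
    · · · · █ █ █ █ · ·
    · · · · █ █ █ · · ·
    · · · █ █ █ · · · ·
    · · · █ █ · · · · ·
    · · · █ · · · · · ·
    · · · · · · · · · ·
    · · · · · · · · · ·
    · · · · · · · · · ·
T2:
  2·area = 28
  edge (8, 12)→(15, 12): d=(7,0) inclusive
  edge (15, 12)→(4, 16): d=(-11,4) inclusive
  edge (4, 16)→(8, 12): d=(4,-4) inclusive
    (9,0)@(19, 1): e=[-77,105,0] → ·  [on edge]
    (8,1)@(17, 3): e=[-63,91,0] → ·  [on edge]
    (7,2)@(15, 5): e=[-49,77,0] → ·  [on edge]
    (6,3)@(13, 7): e=[-35,63,0] → ·  [on edge]
    (5,4)@(11, 9): e=[-21,49,0] → ·  [on edge]
    (4,5)@(9, 11): e=[-7,35,0] → ·  [on edge]
    (3,6)@(7, 13): e=[7,21,0] → █  [on edge]
    (4,6)@(9, 13): e=[7,13,8] → █
    (5,6)@(11, 13): e=[7,5,16] → █
    (6,6)@(13, 13): e=[7,-3,24] → ·
    (2,7)@(5, 15): e=[21,7,0] → █  [on edge]
    (3,7)@(7, 15): e=[21,-1,8] → ·
    (1,8)@(3, 17): e=[35,-7,0] → ·  [on edge]
  covered (4 px):
    · · · · · · · · · ·
    · · · · · · · · · ·
    · · · · · · · · · ·
    · · · · · · · · · ·
    · · · · · · · · · ·
    · · · · · · · · · ·
    · · · █ █ █ · · · ·
    · · █ · · · · · · ·
    · · · · · · · · · ·
T3:
  2·area = 30
  edge (18, 5)→(20, 12): d=(2,7) inclusive
  edge (20, 12)→(14, 6): d=(-6,-6) inclusive
  edge (14, 6)→(18, 5): d=(4,-1) inclusive
    (4,0)@(9, 1): e=[55,0,-25] → ·  [on edge]
    (5,1)@(11, 3): e=[45,0,-15] → ·  [on edge]
    (6,2)@(13, 5): e=[35,0,-5] → ·  [on edge]
    (7,3)@(15, 7): e=[25,0,5] → █  [on edge]
    (8,3)@(17, 7): e=[11,12,7] → █
    (9,3)@(19, 7): e=[-3,24,9] → ·
    (7,4)@(15, 9): e=[29,-12,13] → ·
    (8,4)@(17, 9): e=[15,0,15] → █  [on edge]
    (9,4)@(19, 9): e=[1,12,17] → █
    (8,5)@(17, 11): e=[19,-12,23] → ·
    (9,5)@(19, 11): e=[5,0,25] → █  [on edge]
    (9,6)@(19, 13): e=[9,-12,33] → ·
  covered (5 px):
    · · · · · · · · · ·
    · · · · · · · · · ·
    · · · · · · · · · ·
    · · · · · · · █ █ ·
    · · · · · · · · █ █
    · · · · · · · · · █
    · · · · · · · · · ·
    · · · · · · · · · ·
    · · · · · · · · · ·

Answer: 55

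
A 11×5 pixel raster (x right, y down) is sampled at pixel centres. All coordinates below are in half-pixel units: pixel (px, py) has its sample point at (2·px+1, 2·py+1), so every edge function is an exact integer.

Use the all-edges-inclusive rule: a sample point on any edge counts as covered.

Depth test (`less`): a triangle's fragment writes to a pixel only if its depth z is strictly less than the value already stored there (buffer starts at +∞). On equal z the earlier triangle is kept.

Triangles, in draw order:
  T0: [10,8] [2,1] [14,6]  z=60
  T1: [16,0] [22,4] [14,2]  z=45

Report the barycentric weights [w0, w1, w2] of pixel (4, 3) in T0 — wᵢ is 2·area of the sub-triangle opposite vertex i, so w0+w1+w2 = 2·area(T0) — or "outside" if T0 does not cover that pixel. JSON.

T0:
  2·area = 44
  edge (10, 8)→(2, 1): d=(-8,-7) inclusive
  edge (2, 1)→(14, 6): d=(12,5) inclusive
  edge (14, 6)→(10, 8): d=(-4,2) inclusive
    (2,1)@(5, 3): e=[5,9,30] → █
    (3,1)@(7, 3): e=[19,-1,26] → ·
    (2,2)@(5, 5): e=[-11,33,22] → ·
    (3,2)@(7, 5): e=[3,23,18] → █
    (4,2)@(9, 5): e=[17,13,14] → █
    (5,2)@(11, 5): e=[31,3,10] → █
    (6,2)@(13, 5): e=[45,-7,6] → ·
    (3,3)@(7, 7): e=[-13,47,10] → ·
    (4,3)@(9, 7): e=[1,37,6] → █
    (6,3)@(13, 7): e=[29,17,-2] → ·
    (4,4)@(9, 9): e=[-15,61,-2] → ·
    (5,4)@(11, 9): e=[-1,51,-6] → ·
  covered (6 px):
    · · · · · · · · · · ·
    · · █ · · · · · · · ·
    · · · █ █ █ · · · · ·
    · · · · █ █ · · · · ·
    · · · · · · · · · · ·
T1:
  2·area = 20
  edge (16, 0)→(22, 4): d=(6,4) inclusive
  edge (22, 4)→(14, 2): d=(-8,-2) inclusive
  edge (14, 2)→(16, 0): d=(2,-2) inclusive
    (7,0)@(15, 1): e=[10,10,0] → █  [on edge]
    (8,0)@(17, 1): e=[2,14,4] → █
    (9,0)@(19, 1): e=[-6,18,8] → ·
    (6,1)@(13, 3): e=[30,-10,0] → ·  [on edge]
    (7,1)@(15, 3): e=[22,-6,4] → ·
    (8,1)@(17, 3): e=[14,-2,8] → ·
    (9,1)@(19, 3): e=[6,2,12] → █
    (10,1)@(21, 3): e=[-2,6,16] → ·
    (5,2)@(11, 5): e=[50,-30,0] → ·  [on edge]
    (9,2)@(19, 5): e=[18,-14,16] → ·
    (4,3)@(9, 7): e=[70,-50,0] → ·  [on edge]
    (3,4)@(7, 9): e=[90,-70,0] → ·  [on edge]
  covered (3 px):
    · · · · · · · █ █ · ·
    · · · · · · · · · █ ·
    · · · · · · · · · · ·
    · · · · · · · · · · ·
    · · · · · · · · · · ·

Result: [37,6,1]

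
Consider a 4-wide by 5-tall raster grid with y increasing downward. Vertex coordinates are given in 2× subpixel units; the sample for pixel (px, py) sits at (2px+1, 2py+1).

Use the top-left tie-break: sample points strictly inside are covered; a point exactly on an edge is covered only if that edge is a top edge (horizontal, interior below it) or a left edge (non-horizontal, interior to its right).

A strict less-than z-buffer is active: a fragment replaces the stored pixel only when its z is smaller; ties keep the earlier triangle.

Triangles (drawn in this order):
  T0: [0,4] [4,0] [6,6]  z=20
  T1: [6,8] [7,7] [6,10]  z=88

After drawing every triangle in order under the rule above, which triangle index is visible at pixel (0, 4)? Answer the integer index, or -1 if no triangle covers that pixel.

T0:
  2·area = 32
  edge (0, 4)→(4, 0): d=(4,-4) top-left  bias=+0
  edge (4, 0)→(6, 6): d=(2,6) right/bottom  bias=-1
  edge (6, 6)→(0, 4): d=(-6,-2) top-left  bias=+0
    (1,0)@(3, 1): e=[0,8,24] → █  [on edge]
    (2,0)@(5, 1): e=[8,-4,28] → ·
    (0,1)@(1, 3): e=[0,24,8] → █  [on edge]
    (2,1)@(5, 3): e=[16,0,16] → ·  [on edge]
    (0,2)@(1, 5): e=[8,28,-4] → ·
    (1,2)@(3, 5): e=[16,16,0] → █  [on edge]
    (2,2)@(5, 5): e=[24,4,4] → █
    (3,2)@(7, 5): e=[32,-8,8] → ·
    (1,3)@(3, 7): e=[24,20,-12] → ·
    (2,3)@(5, 7): e=[32,8,-8] → ·
    (3,4)@(7, 9): e=[48,0,-16] → ·  [on edge]
  covered (5 px):
    · █ · ·
    █ █ · ·
    · █ █ ·
    · · · ·
    · · · ·
T1:
  2·area = 2
  edge (6, 8)→(7, 7): d=(1,-1) top-left  bias=+0
  edge (7, 7)→(6, 10): d=(-1,3) right/bottom  bias=-1
  edge (6, 10)→(6, 8): d=(0,-2) top-left  bias=+0
    (3,3)@(7, 7): e=[0,0,2] → ·  [on edge]
    (2,4)@(5, 9): e=[0,4,-2] → ·  [on edge]
  covered (0 px):
    · · · ·
    · · · ·
    · · · ·
    · · · ·
    · · · ·

Z-buffer (winner per pixel, '.' = empty):
  . 0 . .
  0 0 . .
  . 0 0 .
  . . . .
  . . . .

Final: -1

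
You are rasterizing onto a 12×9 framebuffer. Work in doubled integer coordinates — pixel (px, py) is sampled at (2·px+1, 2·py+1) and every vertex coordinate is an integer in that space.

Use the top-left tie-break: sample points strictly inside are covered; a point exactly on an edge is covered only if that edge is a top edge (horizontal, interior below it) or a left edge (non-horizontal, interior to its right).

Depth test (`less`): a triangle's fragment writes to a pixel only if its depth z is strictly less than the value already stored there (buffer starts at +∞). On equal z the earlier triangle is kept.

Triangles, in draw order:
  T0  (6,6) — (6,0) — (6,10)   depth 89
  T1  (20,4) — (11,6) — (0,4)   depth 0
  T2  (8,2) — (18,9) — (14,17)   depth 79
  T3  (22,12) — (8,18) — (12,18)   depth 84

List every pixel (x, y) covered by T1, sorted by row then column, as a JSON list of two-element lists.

T0:
  degenerate (2·area = 0) — covers nothing
T1:
  2·area = 40
  edge (20, 4)→(11, 6): d=(-9,2) right/bottom  bias=-1
  edge (11, 6)→(0, 4): d=(-11,-2) top-left  bias=+0
  edge (0, 4)→(20, 4): d=(20,0) top-left  bias=+0
    (3,2)@(7, 5): e=[17,3,20] → X
    (4,2)@(9, 5): e=[13,7,20] → X
    (5,2)@(11, 5): e=[9,11,20] → X
    (6,2)@(13, 5): e=[5,15,20] → X
    (7,2)@(15, 5): e=[1,19,20] → X
    (8,2)@(17, 5): e=[-3,23,20] → .
    (3,3)@(7, 7): e=[-1,-19,60] → .
    (4,3)@(9, 7): e=[-5,-15,60] → .
    (5,3)@(11, 7): e=[-9,-11,60] → .
    (6,3)@(13, 7): e=[-13,-7,60] → .
    (7,3)@(15, 7): e=[-17,-3,60] → .
  covered (5 px):
    . . . . . . . . . . . .
    . . . . . . . . . . . .
    . . . X X X X X . . . .
    . . . . . . . . . . . .
    . . . . . . . . . . . .
    . . . . . . . . . . . .
    . . . . . . . . . . . .
    . . . . . . . . . . . .
    . . . . . . . . . . . .
T2:
  2·area = 108
  edge (8, 2)→(18, 9): d=(10,7) right/bottom  bias=-1
  edge (18, 9)→(14, 17): d=(-4,8) right/bottom  bias=-1
  edge (14, 17)→(8, 2): d=(-6,-15) top-left  bias=+0
    (4,1)@(9, 3): e=[3,96,9] → X
    (5,1)@(11, 3): e=[-11,80,39] → .
    (10,1)@(21, 3): e=[-81,0,189] → .  [on edge]
    (4,2)@(9, 5): e=[23,88,-3] → .
    (5,2)@(11, 5): e=[9,72,27] → X
    (6,2)@(13, 5): e=[-5,56,57] → .
    (5,3)@(11, 7): e=[29,64,15] → X
    (6,3)@(13, 7): e=[15,48,45] → X
    (7,3)@(15, 7): e=[1,32,75] → X
    (8,3)@(17, 7): e=[-13,16,105] → .
    (9,3)@(19, 7): e=[-27,0,135] → .  [on edge]
    (5,4)@(11, 9): e=[49,56,3] → X
    (8,5)@(17, 11): e=[27,0,81] → .  [on edge]
    (7,7)@(15, 15): e=[81,0,27] → .  [on edge]
  covered (13 px):
    . . . . . . . . . . . .
    . . . . X . . . . . . .
    . . . . . X . . . . . .
    . . . . . X X X . . . .
    . . . . . X X X X . . .
    . . . . . . X X . . . .
    . . . . . . X X . . . .
    . . . . . . . . . . . .
    . . . . . . . . . . . .
T3:
  2·area = 24  (B↔C swapped to make it positive)
  edge (22, 12)→(12, 18): d=(-10,6) right/bottom  bias=-1
  edge (12, 18)→(8, 18): d=(-4,0) right/bottom  bias=-1
  edge (8, 18)→(22, 12): d=(14,-6) top-left  bias=+0
    (7,7)@(15, 15): e=[12,12,0] → X  [on edge]
    (8,7)@(17, 15): e=[0,12,12] → .  [on edge]
    (5,8)@(11, 17): e=[16,4,4] → X
    (6,8)@(13, 17): e=[4,4,16] → X
    (7,8)@(15, 17): e=[-8,4,28] → .
  covered (3 px):
    . . . . . . . . . . . .
    . . . . . . . . . . . .
    . . . . . . . . . . . .
    . . . . . . . . . . . .
    . . . . . . . . . . . .
    . . . . . . . . . . . .
    . . . . . . . . . . . .
    . . . . . . . X . . . .
    . . . . . X X . . . . .

Answer: [[3,2],[4,2],[5,2],[6,2],[7,2]]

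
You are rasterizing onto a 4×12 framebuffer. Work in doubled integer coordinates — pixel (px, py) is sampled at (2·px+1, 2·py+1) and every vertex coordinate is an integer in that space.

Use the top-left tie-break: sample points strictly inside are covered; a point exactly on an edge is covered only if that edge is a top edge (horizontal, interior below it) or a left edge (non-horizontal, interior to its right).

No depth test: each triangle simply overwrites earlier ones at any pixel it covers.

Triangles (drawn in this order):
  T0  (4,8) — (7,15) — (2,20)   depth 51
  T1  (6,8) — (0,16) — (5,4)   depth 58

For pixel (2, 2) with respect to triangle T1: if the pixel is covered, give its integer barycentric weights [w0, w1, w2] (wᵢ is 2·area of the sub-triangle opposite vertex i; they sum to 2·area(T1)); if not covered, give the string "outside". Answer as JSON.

T0:
  2·area = 50
  edge (4, 8)→(7, 15): d=(3,7) right/bottom  bias=-1
  edge (7, 15)→(2, 20): d=(-5,5) right/bottom  bias=-1
  edge (2, 20)→(4, 8): d=(2,-12) top-left  bias=+0
    (0,0)@(1, 1): e=[0,100,-50] → .  [on edge]
    (2,5)@(5, 11): e=[2,30,18] → X
    (3,5)@(7, 11): e=[-12,20,42] → .
    (2,6)@(5, 13): e=[8,20,22] → X
    (3,6)@(7, 13): e=[-6,10,46] → .
    (1,7)@(3, 15): e=[28,20,2] → X
    (3,7)@(7, 15): e=[0,0,50] → .  [on edge]
    (1,8)@(3, 17): e=[34,10,6] → X
    (2,8)@(5, 17): e=[20,0,30] → .  [on edge]
    (1,9)@(3, 19): e=[40,0,10] → .  [on edge]
    (0,10)@(1, 21): e=[60,0,-10] → .  [on edge]
  covered (5 px):
    . . . .
    . . . .
    . . . .
    . . . .
    . . . .
    . . X .
    . . X .
    . X X .
    . X . .
    . . . .
    . . . .
    . . . .
T1:
  2·area = 32
  edge (6, 8)→(0, 16): d=(-6,8) right/bottom  bias=-1
  edge (0, 16)→(5, 4): d=(5,-12) top-left  bias=+0
  edge (5, 4)→(6, 8): d=(1,4) right/bottom  bias=-1
    (2,2)@(5, 5): e=[26,5,1] → X
    (3,2)@(7, 5): e=[10,29,-7] → .
    (2,3)@(5, 7): e=[14,15,3] → X
    (3,3)@(7, 7): e=[-2,39,-5] → .
    (1,4)@(3, 9): e=[18,1,13] → X
    (3,4)@(7, 9): e=[-14,49,-3] → .
    (1,5)@(3, 11): e=[6,11,15] → X
    (2,5)@(5, 11): e=[-10,35,7] → .
    (1,6)@(3, 13): e=[-6,21,17] → .
  covered (5 px):
    . . . .
    . . . .
    . . X .
    . . X .
    . X X .
    . X . .
    . . . .
    . . . .
    . . . .
    . . . .
    . . . .
    . . . .

Result: [5,1,26]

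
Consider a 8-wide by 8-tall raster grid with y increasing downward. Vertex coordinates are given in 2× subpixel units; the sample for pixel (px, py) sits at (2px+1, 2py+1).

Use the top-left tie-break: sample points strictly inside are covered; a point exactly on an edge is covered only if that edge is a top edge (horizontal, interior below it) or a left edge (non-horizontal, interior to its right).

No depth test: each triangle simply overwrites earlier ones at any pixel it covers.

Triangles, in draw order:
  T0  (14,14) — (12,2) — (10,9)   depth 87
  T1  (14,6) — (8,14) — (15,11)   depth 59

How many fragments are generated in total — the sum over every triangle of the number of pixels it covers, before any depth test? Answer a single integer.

T0:
  2·area = 38  (B↔C swapped to make it positive)
  edge (14, 14)→(10, 9): d=(-4,-5) top-left  bias=+0
  edge (10, 9)→(12, 2): d=(2,-7) top-left  bias=+0
  edge (12, 2)→(14, 14): d=(2,12) right/bottom  bias=-1
    (5,3)@(11, 7): e=[13,3,22] → X
    (6,3)@(13, 7): e=[23,17,-2] → .
    (5,4)@(11, 9): e=[5,7,26] → X
    (6,4)@(13, 9): e=[15,21,2] → X
    (7,4)@(15, 9): e=[25,35,-22] → .
    (5,5)@(11, 11): e=[-3,11,30] → .
    (6,5)@(13, 11): e=[7,25,6] → X
    (7,5)@(15, 11): e=[17,39,-18] → .
    (6,6)@(13, 13): e=[-1,29,10] → .
  covered (4 px):
    . . . . . . . .
    . . . . . . . .
    . . . . . . . .
    . . . . . X . .
    . . . . . X X .
    . . . . . . X .
    . . . . . . . .
    . . . . . . . .
T1:
  2·area = 38  (B↔C swapped to make it positive)
  edge (14, 6)→(15, 11): d=(1,5) right/bottom  bias=-1
  edge (15, 11)→(8, 14): d=(-7,3) right/bottom  bias=-1
  edge (8, 14)→(14, 6): d=(6,-8) top-left  bias=+0
    (6,0)@(13, 1): e=[0,76,-38] → .  [on edge]
    (6,4)@(13, 9): e=[8,20,10] → X
    (7,4)@(15, 9): e=[-2,14,26] → .
    (5,5)@(11, 11): e=[20,12,6] → X
    (7,5)@(15, 11): e=[0,0,38] → .  [on edge]
    (4,6)@(9, 13): e=[32,4,2] → X
    (5,6)@(11, 13): e=[22,-2,18] → .
    (6,6)@(13, 13): e=[12,-8,34] → .
    (4,7)@(9, 15): e=[34,-10,14] → .
  covered (4 px):
    . . . . . . . .
    . . . . . . . .
    . . . . . . . .
    . . . . . . . .
    . . . . . . X .
    . . . . . X X .
    . . . . X . . .
    . . . . . . . .

Result: 8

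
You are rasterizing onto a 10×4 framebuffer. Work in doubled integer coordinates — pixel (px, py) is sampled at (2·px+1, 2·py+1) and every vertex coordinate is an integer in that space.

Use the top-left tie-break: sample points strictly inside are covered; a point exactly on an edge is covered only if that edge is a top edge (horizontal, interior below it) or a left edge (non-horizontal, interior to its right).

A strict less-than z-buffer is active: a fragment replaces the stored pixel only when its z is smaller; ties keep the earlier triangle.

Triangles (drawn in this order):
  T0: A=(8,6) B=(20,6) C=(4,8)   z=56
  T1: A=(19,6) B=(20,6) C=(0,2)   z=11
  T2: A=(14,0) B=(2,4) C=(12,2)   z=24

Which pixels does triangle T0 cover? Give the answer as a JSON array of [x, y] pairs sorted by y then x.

T0:
  2·area = 24
  edge (8, 6)→(20, 6): d=(12,0) top-left  bias=+0
  edge (20, 6)→(4, 8): d=(-16,2) right/bottom  bias=-1
  edge (4, 8)→(8, 6): d=(4,-2) top-left  bias=+0
    (3,3)@(7, 7): e=[12,10,2] → █
    (4,3)@(9, 7): e=[12,6,6] → █
    (5,3)@(11, 7): e=[12,2,10] → █
    (6,3)@(13, 7): e=[12,-2,14] → ·
  covered (3 px):
    · · · · · · · · · ·
    · · · · · · · · · ·
    · · · · · · · · · ·
    · · · █ █ █ · · · ·
T1:
  2·area = 4  (B↔C swapped to make it positive)
  edge (19, 6)→(0, 2): d=(-19,-4) top-left  bias=+0
  edge (0, 2)→(20, 6): d=(20,4) right/bottom  bias=-1
  edge (20, 6)→(19, 6): d=(-1,0) right/bottom  bias=-1
    (2,1)@(5, 3): e=[1,0,3] → ·  [on edge]
    (7,2)@(15, 5): e=[3,0,1] → ·  [on edge]
  covered (0 px):
    · · · · · · · · · ·
    · · · · · · · · · ·
    · · · · · · · · · ·
    · · · · · · · · · ·
T2:
  2·area = 16  (B↔C swapped to make it positive)
  edge (14, 0)→(12, 2): d=(-2,2) right/bottom  bias=-1
  edge (12, 2)→(2, 4): d=(-10,2) right/bottom  bias=-1
  edge (2, 4)→(14, 0): d=(12,-4) top-left  bias=+0
    (5,0)@(11, 1): e=[4,12,0] → █  [on edge]
    (6,0)@(13, 1): e=[0,8,8] → ·  [on edge]
    (8,0)@(17, 1): e=[-8,0,24] → ·  [on edge]
    (2,1)@(5, 3): e=[12,4,0] → █  [on edge]
    (3,1)@(7, 3): e=[8,0,8] → ·  [on edge]
    (5,1)@(11, 3): e=[0,-8,24] → ·  [on edge]
    (2,2)@(5, 5): e=[8,-16,24] → ·
    (4,2)@(9, 5): e=[0,-24,40] → ·  [on edge]
    (3,3)@(7, 7): e=[0,-40,56] → ·  [on edge]
  covered (2 px):
    · · · · · █ · · · ·
    · · █ · · · · · · ·
    · · · · · · · · · ·
    · · · · · · · · · ·

Result: [[3,3],[4,3],[5,3]]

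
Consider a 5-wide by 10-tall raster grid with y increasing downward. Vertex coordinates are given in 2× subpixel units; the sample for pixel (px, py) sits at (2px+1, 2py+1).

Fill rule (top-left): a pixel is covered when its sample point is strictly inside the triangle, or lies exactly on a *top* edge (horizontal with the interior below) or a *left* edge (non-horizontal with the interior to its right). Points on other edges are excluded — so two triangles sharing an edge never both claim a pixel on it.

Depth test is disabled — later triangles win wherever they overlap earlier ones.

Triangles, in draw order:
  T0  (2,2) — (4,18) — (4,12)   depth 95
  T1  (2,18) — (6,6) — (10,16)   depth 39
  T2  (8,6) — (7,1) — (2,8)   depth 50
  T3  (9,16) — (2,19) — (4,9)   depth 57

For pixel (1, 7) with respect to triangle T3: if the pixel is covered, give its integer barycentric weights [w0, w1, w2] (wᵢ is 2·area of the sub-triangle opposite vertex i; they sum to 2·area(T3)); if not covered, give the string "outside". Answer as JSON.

T0:
  2·area = 12  (B↔C swapped to make it positive)
  edge (2, 2)→(4, 12): d=(2,10) right/bottom  bias=-1
  edge (4, 12)→(4, 18): d=(0,6) right/bottom  bias=-1
  edge (4, 18)→(2, 2): d=(-2,-16) top-left  bias=+0
    (1,3)@(3, 7): e=[0,6,6] → ·  [on edge]
    (1,4)@(3, 9): e=[4,6,2] → #
    (2,4)@(5, 9): e=[-16,-6,34] → ·
    (1,5)@(3, 11): e=[8,6,-2] → ·
    (2,8)@(5, 17): e=[0,-6,18] → ·  [on edge]
  covered (1 px):
    · · · · ·
    · · · · ·
    · · · · ·
    · · · · ·
    · # · · ·
    · · · · ·
    · · · · ·
    · · · · ·
    · · · · ·
    · · · · ·
T1:
  2·area = 88
  edge (2, 18)→(6, 6): d=(4,-12) top-left  bias=+0
  edge (6, 6)→(10, 16): d=(4,10) right/bottom  bias=-1
  edge (10, 16)→(2, 18): d=(-8,2) right/bottom  bias=-1
    (3,1)@(7, 3): e=[0,-22,110] → ·  [on edge]
    (2,4)@(5, 9): e=[0,22,66] → #  [on edge]
    (3,4)@(7, 9): e=[24,2,62] → #
    (4,4)@(9, 9): e=[48,-18,58] → ·
    (2,5)@(5, 11): e=[8,30,50] → #
    (4,5)@(9, 11): e=[56,-10,42] → ·
    (2,6)@(5, 13): e=[16,38,34] → #
    (4,6)@(9, 13): e=[64,-2,26] → ·
    (1,7)@(3, 15): e=[0,66,22] → #  [on edge]
    (4,7)@(9, 15): e=[72,6,10] → #
    (1,8)@(3, 17): e=[8,74,6] → #
    (3,8)@(7, 17): e=[56,34,-2] → ·
  covered (12 px):
    · · · · ·
    · · · · ·
    · · · · ·
    · · · · ·
    · · # # ·
    · · # # ·
    · · # # ·
    · # # # #
    · # # · ·
    · · · · ·
T2:
  2·area = 32  (B↔C swapped to make it positive)
  edge (8, 6)→(2, 8): d=(-6,2) right/bottom  bias=-1
  edge (2, 8)→(7, 1): d=(5,-7) top-left  bias=+0
  edge (7, 1)→(8, 6): d=(1,5) right/bottom  bias=-1
    (3,0)@(7, 1): e=[32,0,0] → ·  [on edge]
    (3,1)@(7, 3): e=[20,10,2] → #
    (4,1)@(9, 3): e=[16,24,-8] → ·
    (2,2)@(5, 5): e=[12,6,14] → #
    (4,2)@(9, 5): e=[4,34,-6] → ·
    (1,3)@(3, 7): e=[4,2,26] → #
    (2,3)@(5, 7): e=[0,16,16] → ·  [on edge]
    (3,3)@(7, 7): e=[-4,30,6] → ·
    (1,4)@(3, 9): e=[-8,12,28] → ·
    (4,5)@(9, 11): e=[-32,64,0] → ·  [on edge]
  covered (4 px):
    · · · · ·
    · · · # ·
    · · # # ·
    · # · · ·
    · · · · ·
    · · · · ·
    · · · · ·
    · · · · ·
    · · · · ·
    · · · · ·
T3:
  2·area = 64
  edge (9, 16)→(2, 19): d=(-7,3) right/bottom  bias=-1
  edge (2, 19)→(4, 9): d=(2,-10) top-left  bias=+0
  edge (4, 9)→(9, 16): d=(5,7) right/bottom  bias=-1
    (2,5)@(5, 11): e=[47,14,3] → #
    (3,5)@(7, 11): e=[41,34,-11] → ·
    (2,6)@(5, 13): e=[33,18,13] → #
    (3,6)@(7, 13): e=[27,38,-1] → ·
    (1,7)@(3, 15): e=[25,2,37] → #
    (3,7)@(7, 15): e=[13,42,9] → #
    (4,7)@(9, 15): e=[7,62,-5] → ·
    (1,8)@(3, 17): e=[11,6,47] → #
    (3,8)@(7, 17): e=[-1,46,19] → ·
    (1,9)@(3, 19): e=[-3,10,57] → ·
    (2,9)@(5, 19): e=[-9,30,43] → ·
  covered (7 px):
    · · · · ·
    · · · · ·
    · · · · ·
    · · · · ·
    · · · · ·
    · · # · ·
    · · # · ·
    · # # # ·
    · # # · ·
    · · · · ·

Result: [2,37,25]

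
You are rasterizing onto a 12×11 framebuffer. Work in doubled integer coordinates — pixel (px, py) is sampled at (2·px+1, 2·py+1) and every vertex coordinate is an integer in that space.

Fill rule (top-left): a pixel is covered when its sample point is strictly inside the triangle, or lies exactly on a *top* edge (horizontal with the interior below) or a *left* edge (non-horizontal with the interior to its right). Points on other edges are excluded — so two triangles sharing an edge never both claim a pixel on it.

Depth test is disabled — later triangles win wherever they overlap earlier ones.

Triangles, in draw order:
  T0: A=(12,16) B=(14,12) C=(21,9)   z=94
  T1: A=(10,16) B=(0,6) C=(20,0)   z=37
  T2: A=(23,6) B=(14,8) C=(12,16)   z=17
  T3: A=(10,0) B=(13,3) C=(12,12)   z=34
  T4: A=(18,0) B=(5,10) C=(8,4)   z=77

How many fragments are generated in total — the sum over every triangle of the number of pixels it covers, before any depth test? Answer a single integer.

T0:
  2·area = 22
  edge (12, 16)→(14, 12): d=(2,-4) top-left  bias=+0
  edge (14, 12)→(21, 9): d=(7,-3) top-left  bias=+0
  edge (21, 9)→(12, 16): d=(-9,7) right/bottom  bias=-1
    (10,4)@(21, 9): e=[22,0,0] → ·  [on edge]
    (8,5)@(17, 11): e=[10,2,10] → █
    (9,5)@(19, 11): e=[18,8,-4] → ·
    (7,6)@(15, 13): e=[6,10,6] → █
    (8,6)@(17, 13): e=[14,16,-8] → ·
    (3,7)@(7, 15): e=[-22,0,44] → ·  [on edge]
    (6,7)@(13, 15): e=[2,18,2] → █
    (7,7)@(15, 15): e=[10,24,-12] → ·
    (6,8)@(13, 17): e=[6,32,-16] → ·
  covered (3 px):
    · · · · · · · · · · · ·
    · · · · · · · · · · · ·
    · · · · · · · · · · · ·
    · · · · · · · · · · · ·
    · · · · · · · · · · · ·
    · · · · · · · · █ · · ·
    · · · · · · · █ · · · ·
    · · · · · · █ · · · · ·
    · · · · · · · · · · · ·
    · · · · · · · · · · · ·
    · · · · · · · · · · · ·
T1:
  2·area = 260
  edge (10, 16)→(0, 6): d=(-10,-10) top-left  bias=+0
  edge (0, 6)→(20, 0): d=(20,-6) top-left  bias=+0
  edge (20, 0)→(10, 16): d=(-10,16) right/bottom  bias=-1
    (8,0)@(17, 1): e=[220,2,38] → █
    (9,0)@(19, 1): e=[240,14,6] → █
    (10,0)@(21, 1): e=[260,26,-26] → ·
    (5,1)@(11, 3): e=[140,6,114] → █
    (6,1)@(13, 3): e=[160,18,82] → █
    (7,1)@(15, 3): e=[180,30,50] → █
    (9,1)@(19, 3): e=[220,54,-14] → ·
    (2,2)@(5, 5): e=[60,10,190] → █
    (3,2)@(7, 5): e=[80,22,158] → █
    (4,2)@(9, 5): e=[100,34,126] → █
    (8,2)@(17, 5): e=[180,82,-2] → ·
    (0,3)@(1, 7): e=[0,26,234] → █  [on edge]
    (1,4)@(3, 9): e=[0,78,182] → █  [on edge]
    (2,5)@(5, 11): e=[0,130,130] → █  [on edge]
    (3,6)@(7, 13): e=[0,182,78] → █  [on edge]
    (4,7)@(9, 15): e=[0,234,26] → █  [on edge]
    (5,8)@(11, 17): e=[0,286,-26] → ·  [on edge]
    (6,9)@(13, 19): e=[0,338,-78] → ·  [on edge]
    (7,10)@(15, 21): e=[0,390,-130] → ·  [on edge]
  covered (35 px):
    · · · · · · · · █ █ · ·
    · · · · · █ █ █ █ · · ·
    · · █ █ █ █ █ █ · · · ·
    █ █ █ █ █ █ █ █ · · · ·
    · █ █ █ █ █ █ · · · · ·
    · · █ █ █ █ █ · · · · ·
    · · · █ █ █ · · · · · ·
    · · · · █ · · · · · · ·
    · · · · · · · · · · · ·
    · · · · · · · · · · · ·
    · · · · · · · · · · · ·
T2:
  2·area = 68  (B↔C swapped to make it positive)
  edge (23, 6)→(12, 16): d=(-11,10) right/bottom  bias=-1
  edge (12, 16)→(14, 8): d=(2,-8) top-left  bias=+0
  edge (14, 8)→(23, 6): d=(9,-2) top-left  bias=+0
    (9,3)@(19, 7): e=[29,38,1] → █
    (10,3)@(21, 7): e=[9,54,5] → █
    (11,3)@(23, 7): e=[-11,70,9] → ·
    (7,4)@(15, 9): e=[47,10,11] → █
    (8,4)@(17, 9): e=[27,26,15] → █
    (10,4)@(21, 9): e=[-13,58,23] → ·
    (7,5)@(15, 11): e=[25,14,29] → █
    (9,5)@(19, 11): e=[-15,46,37] → ·
    (6,6)@(13, 13): e=[23,2,43] → █
    (8,6)@(17, 13): e=[-17,34,51] → ·
    (6,7)@(13, 15): e=[1,6,61] → █
    (7,7)@(15, 15): e=[-19,22,65] → ·
  covered (10 px):
    · · · · · · · · · · · ·
    · · · · · · · · · · · ·
    · · · · · · · · · · · ·
    · · · · · · · · · █ █ ·
    · · · · · · · █ █ █ · ·
    · · · · · · · █ █ · · ·
    · · · · · · █ █ · · · ·
    · · · · · · █ · · · · ·
    · · · · · · · · · · · ·
    · · · · · · · · · · · ·
    · · · · · · · · · · · ·
T3:
  2·area = 30
  edge (10, 0)→(13, 3): d=(3,3) right/bottom  bias=-1
  edge (13, 3)→(12, 12): d=(-1,9) right/bottom  bias=-1
  edge (12, 12)→(10, 0): d=(-2,-12) top-left  bias=+0
    (5,0)@(11, 1): e=[0,20,10] → ·  [on edge]
    (5,1)@(11, 3): e=[6,18,6] → █
    (6,1)@(13, 3): e=[0,0,30] → ·  [on edge]
    (5,2)@(11, 5): e=[12,16,2] → █
    (6,2)@(13, 5): e=[6,-2,26] → ·
    (7,2)@(15, 5): e=[0,-20,50] → ·  [on edge]
    (5,3)@(11, 7): e=[18,14,-2] → ·
    (8,3)@(17, 7): e=[0,-40,70] → ·  [on edge]
    (9,4)@(19, 9): e=[0,-60,90] → ·  [on edge]
    (10,5)@(21, 11): e=[0,-80,110] → ·  [on edge]
    (11,6)@(23, 13): e=[0,-100,130] → ·  [on edge]
    (5,10)@(11, 21): e=[60,0,-30] → ·  [on edge]
  covered (2 px):
    · · · · · · · · · · · ·
    · · · · · █ · · · · · ·
    · · · · · █ · · · · · ·
    · · · · · · · · · · · ·
    · · · · · · · · · · · ·
    · · · · · · · · · · · ·
    · · · · · · · · · · · ·
    · · · · · · · · · · · ·
    · · · · · · · · · · · ·
    · · · · · · · · · · · ·
    · · · · · · · · · · · ·
T4:
  2·area = 48
  edge (18, 0)→(5, 10): d=(-13,10) right/bottom  bias=-1
  edge (5, 10)→(8, 4): d=(3,-6) top-left  bias=+0
  edge (8, 4)→(18, 0): d=(10,-4) top-left  bias=+0
    (5,1)@(11, 3): e=[31,15,2] → █
    (6,1)@(13, 3): e=[11,27,10] → █
    (7,1)@(15, 3): e=[-9,39,18] → ·
    (4,2)@(9, 5): e=[25,9,14] → █
    (6,2)@(13, 5): e=[-15,33,30] → ·
    (3,3)@(7, 7): e=[19,3,26] → █
    (4,3)@(9, 7): e=[-1,15,34] → ·
    (5,3)@(11, 7): e=[-21,27,42] → ·
    (3,4)@(7, 9): e=[-7,9,46] → ·
  covered (5 px):
    · · · · · · · · · · · ·
    · · · · · █ █ · · · · ·
    · · · · █ █ · · · · · ·
    · · · █ · · · · · · · ·
    · · · · · · · · · · · ·
    · · · · · · · · · · · ·
    · · · · · · · · · · · ·
    · · · · · · · · · · · ·
    · · · · · · · · · · · ·
    · · · · · · · · · · · ·
    · · · · · · · · · · · ·

Answer: 55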